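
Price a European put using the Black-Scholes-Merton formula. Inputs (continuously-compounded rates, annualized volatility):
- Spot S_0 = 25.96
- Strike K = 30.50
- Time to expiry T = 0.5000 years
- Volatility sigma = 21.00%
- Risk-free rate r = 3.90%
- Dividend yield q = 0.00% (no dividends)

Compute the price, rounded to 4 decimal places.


d1 = (ln(S/K) + (r - q + 0.5*sigma^2) * T) / (sigma * sqrt(T)) = -0.87980779
d2 = d1 - sigma * sqrt(T) = -1.02830022
exp(-rT) = 0.98068890; exp(-qT) = 1.00000000
P = K * exp(-rT) * N(-d2) - S_0 * exp(-qT) * N(-d1)
N(-d1) = 0.81051828; N(-d2) = 0.84809569
P = 30.5000 * 0.98068890 * 0.84809569 - 25.9600 * 1.00000000 * 0.81051828 = 4.3263

Answer: Price = 4.3263


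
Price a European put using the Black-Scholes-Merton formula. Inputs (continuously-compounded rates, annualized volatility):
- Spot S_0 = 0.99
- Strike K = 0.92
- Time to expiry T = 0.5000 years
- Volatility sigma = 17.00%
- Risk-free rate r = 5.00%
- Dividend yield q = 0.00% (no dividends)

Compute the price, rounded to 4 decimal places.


d1 = (ln(S/K) + (r - q + 0.5*sigma^2) * T) / (sigma * sqrt(T)) = 0.87811243
d2 = d1 - sigma * sqrt(T) = 0.75790428
exp(-rT) = 0.97530991; exp(-qT) = 1.00000000
P = K * exp(-rT) * N(-d2) - S_0 * exp(-qT) * N(-d1)
N(-d1) = 0.18994135; N(-d2) = 0.22425414
P = 0.9200 * 0.97530991 * 0.22425414 - 0.9900 * 1.00000000 * 0.18994135 = 0.0132

Answer: Price = 0.0132


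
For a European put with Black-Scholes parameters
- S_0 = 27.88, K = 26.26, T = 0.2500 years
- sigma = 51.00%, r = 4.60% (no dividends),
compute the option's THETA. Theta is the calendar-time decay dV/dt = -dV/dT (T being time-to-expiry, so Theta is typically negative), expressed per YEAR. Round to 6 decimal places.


Answer: Theta = -4.696065

Derivation:
d1 = 0.4073537922; d2 = 0.1523537922
phi(d1) = 0.3671785308; exp(-qT) = 1.0000000000; exp(-rT) = 0.9885658722
Theta = -S*exp(-qT)*phi(d1)*sigma/(2*sqrt(T)) + r*K*exp(-rT)*N(-d2) - q*S*exp(-qT)*N(-d1)
N(-d1) = 0.3418740798; N(-d2) = 0.4394539500; sqrt(T) = 0.5000000000
Term 1 = -27.8800 * 1.0000000000 * 0.3671785308 * 0.5100 / (2 * 0.5000000000) = -5.2208380937
Term 2 = 0.0460 * 26.2600 * 0.9885658722 * 0.4394539500 = 0.5247730691
Term 3 = 0 (no dividend yield, q = 0)
Theta = -5.2208380937 + (0.5247730691) + (0.0000000000) = -4.696065


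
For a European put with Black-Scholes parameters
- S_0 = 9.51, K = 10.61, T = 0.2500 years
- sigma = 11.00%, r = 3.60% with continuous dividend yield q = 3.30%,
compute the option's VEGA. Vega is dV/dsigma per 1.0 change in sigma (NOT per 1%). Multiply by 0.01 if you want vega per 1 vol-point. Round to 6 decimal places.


Answer: Vega = 0.281637

Derivation:
d1 = -1.9489195649; d2 = -2.0039195649
phi(d1) = 0.0597203606; exp(-qT) = 0.9917839379; exp(-rT) = 0.9910403788
Vega = S * exp(-qT) * phi(d1) * sqrt(T) = 9.5100 * 0.9917839379 * 0.0597203606 * 0.5000000000 = 0.281637


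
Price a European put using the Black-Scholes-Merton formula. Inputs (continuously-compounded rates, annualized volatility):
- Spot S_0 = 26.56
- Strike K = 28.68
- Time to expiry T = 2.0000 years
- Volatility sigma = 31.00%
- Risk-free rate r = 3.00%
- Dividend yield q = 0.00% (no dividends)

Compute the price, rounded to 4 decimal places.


d1 = (ln(S/K) + (r - q + 0.5*sigma^2) * T) / (sigma * sqrt(T)) = 0.18089687
d2 = d1 - sigma * sqrt(T) = -0.25750934
exp(-rT) = 0.94176453; exp(-qT) = 1.00000000
P = K * exp(-rT) * N(-d2) - S_0 * exp(-qT) * N(-d1)
N(-d1) = 0.42822426; N(-d2) = 0.60160720
P = 28.6800 * 0.94176453 * 0.60160720 - 26.5600 * 1.00000000 * 0.42822426 = 4.8757

Answer: Price = 4.8757


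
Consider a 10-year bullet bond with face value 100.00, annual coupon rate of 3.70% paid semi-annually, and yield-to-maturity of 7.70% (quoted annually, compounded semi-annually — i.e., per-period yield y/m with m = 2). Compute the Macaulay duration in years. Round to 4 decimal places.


Coupon per period c = face * coupon_rate / m = 1.850000
Periods per year m = 2; per-period yield y/m = 0.038500
Number of cashflows N = 20
Cashflows (t years, CF_t, discount factor 1/(1+y/m)^(m*t), PV):
  t = 0.5000: CF_t = 1.850000, DF = 0.962927, PV = 1.781416
  t = 1.0000: CF_t = 1.850000, DF = 0.927229, PV = 1.715374
  t = 1.5000: CF_t = 1.850000, DF = 0.892854, PV = 1.651780
  t = 2.0000: CF_t = 1.850000, DF = 0.859754, PV = 1.590544
  t = 2.5000: CF_t = 1.850000, DF = 0.827880, PV = 1.531578
  t = 3.0000: CF_t = 1.850000, DF = 0.797188, PV = 1.474799
  t = 3.5000: CF_t = 1.850000, DF = 0.767635, PV = 1.420124
  t = 4.0000: CF_t = 1.850000, DF = 0.739176, PV = 1.367476
  t = 4.5000: CF_t = 1.850000, DF = 0.711773, PV = 1.316780
  t = 5.0000: CF_t = 1.850000, DF = 0.685386, PV = 1.267963
  t = 5.5000: CF_t = 1.850000, DF = 0.659977, PV = 1.220957
  t = 6.0000: CF_t = 1.850000, DF = 0.635509, PV = 1.175692
  t = 6.5000: CF_t = 1.850000, DF = 0.611949, PV = 1.132106
  t = 7.0000: CF_t = 1.850000, DF = 0.589263, PV = 1.090136
  t = 7.5000: CF_t = 1.850000, DF = 0.567417, PV = 1.049722
  t = 8.0000: CF_t = 1.850000, DF = 0.546381, PV = 1.010806
  t = 8.5000: CF_t = 1.850000, DF = 0.526126, PV = 0.973332
  t = 9.0000: CF_t = 1.850000, DF = 0.506621, PV = 0.937248
  t = 9.5000: CF_t = 1.850000, DF = 0.487839, PV = 0.902502
  t = 10.0000: CF_t = 101.850000, DF = 0.469753, PV = 47.844389
Price P = sum_t PV_t = 72.454725
Macaulay numerator sum_t t * PV_t:
  t * PV_t at t = 0.5000: 0.890708
  t * PV_t at t = 1.0000: 1.715374
  t * PV_t at t = 1.5000: 2.477670
  t * PV_t at t = 2.0000: 3.181088
  t * PV_t at t = 2.5000: 3.828946
  t * PV_t at t = 3.0000: 4.424396
  t * PV_t at t = 3.5000: 4.970433
  t * PV_t at t = 4.0000: 5.469904
  t * PV_t at t = 4.5000: 5.925510
  t * PV_t at t = 5.0000: 6.339817
  t * PV_t at t = 5.5000: 6.715261
  t * PV_t at t = 6.0000: 7.054155
  t * PV_t at t = 6.5000: 7.358691
  t * PV_t at t = 7.0000: 7.630953
  t * PV_t at t = 7.5000: 7.872913
  t * PV_t at t = 8.0000: 8.086446
  t * PV_t at t = 8.5000: 8.273326
  t * PV_t at t = 9.0000: 8.435236
  t * PV_t at t = 9.5000: 8.573770
  t * PV_t at t = 10.0000: 478.443893
Macaulay duration D = (sum_t t * PV_t) / P = 587.668490 / 72.454725 = 8.110837

Answer: Macaulay duration = 8.1108 years


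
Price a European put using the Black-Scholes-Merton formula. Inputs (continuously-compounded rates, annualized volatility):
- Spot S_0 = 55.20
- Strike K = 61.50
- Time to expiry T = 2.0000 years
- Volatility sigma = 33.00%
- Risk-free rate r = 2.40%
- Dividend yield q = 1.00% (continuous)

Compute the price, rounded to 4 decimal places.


Answer: Price = 12.8045

Derivation:
d1 = (ln(S/K) + (r - q + 0.5*sigma^2) * T) / (sigma * sqrt(T)) = 0.06176637
d2 = d1 - sigma * sqrt(T) = -0.40492410
exp(-rT) = 0.95313379; exp(-qT) = 0.98019867
P = K * exp(-rT) * N(-d2) - S_0 * exp(-qT) * N(-d1)
N(-d1) = 0.47537444; N(-d2) = 0.65723335
P = 61.5000 * 0.95313379 * 0.65723335 - 55.2000 * 0.98019867 * 0.47537444 = 12.8045


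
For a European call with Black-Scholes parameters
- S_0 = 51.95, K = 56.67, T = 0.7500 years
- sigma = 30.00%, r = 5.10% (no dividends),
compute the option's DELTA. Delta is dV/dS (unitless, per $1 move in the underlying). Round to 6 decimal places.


d1 = -0.0575935863; d2 = -0.3174012074
phi(d1) = 0.3982811788; exp(-qT) = 1.0000000000; exp(-rT) = 0.9624722927
N(d1) = 0.4770361793
Delta = exp(-qT) * N(d1) = 1.0000000000 * 0.4770361793 = 0.477036

Answer: Delta = 0.477036


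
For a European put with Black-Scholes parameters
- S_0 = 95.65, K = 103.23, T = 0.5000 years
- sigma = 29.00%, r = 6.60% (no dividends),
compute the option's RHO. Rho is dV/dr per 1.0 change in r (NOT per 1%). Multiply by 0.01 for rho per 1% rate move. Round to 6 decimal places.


d1 = -0.1084497599; d2 = -0.3135107265
phi(d1) = 0.3966031151; exp(-qT) = 1.0000000000; exp(-rT) = 0.9675385596
N(-d2) = 0.6230536637
Rho = -K*T*exp(-rT)*N(-d2) = -103.2300 * 0.5000 * 0.9675385596 * 0.6230536637 = -31.114990

Answer: Rho = -31.114990


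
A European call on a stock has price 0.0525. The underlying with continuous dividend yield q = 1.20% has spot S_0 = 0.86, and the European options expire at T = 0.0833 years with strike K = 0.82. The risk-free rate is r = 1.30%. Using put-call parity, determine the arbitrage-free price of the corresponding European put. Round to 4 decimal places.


Answer: Put price = 0.0125

Derivation:
Put-call parity: C - P = S_0 * exp(-qT) - K * exp(-rT).
S_0 * exp(-qT) = 0.8600 * 0.99900090 = 0.85914077
K * exp(-rT) = 0.8200 * 0.99891769 = 0.81911250
P = C - S*exp(-qT) + K*exp(-rT)
P = 0.0525 - 0.85914077 + 0.81911250 = 0.0125


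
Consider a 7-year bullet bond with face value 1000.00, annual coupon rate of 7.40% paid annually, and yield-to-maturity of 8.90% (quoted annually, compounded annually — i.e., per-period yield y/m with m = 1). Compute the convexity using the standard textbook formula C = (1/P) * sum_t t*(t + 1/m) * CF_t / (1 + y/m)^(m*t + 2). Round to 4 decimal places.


Answer: Convexity = 35.2855

Derivation:
Coupon per period c = face * coupon_rate / m = 74.000000
Periods per year m = 1; per-period yield y/m = 0.089000
Number of cashflows N = 7
Cashflows (t years, CF_t, discount factor 1/(1+y/m)^(m*t), PV):
  t = 1.0000: CF_t = 74.000000, DF = 0.918274, PV = 67.952250
  t = 2.0000: CF_t = 74.000000, DF = 0.843226, PV = 62.398760
  t = 3.0000: CF_t = 74.000000, DF = 0.774313, PV = 57.299137
  t = 4.0000: CF_t = 74.000000, DF = 0.711031, PV = 52.616287
  t = 5.0000: CF_t = 74.000000, DF = 0.652921, PV = 48.316150
  t = 6.0000: CF_t = 74.000000, DF = 0.599560, PV = 44.367447
  t = 7.0000: CF_t = 1074.000000, DF = 0.550560, PV = 591.301694
Price P = sum_t PV_t = 924.251725
Convexity numerator sum_t t*(t + 1/m) * CF_t / (1+y/m)^(m*t + 2):
  t = 1.0000: term = 114.598274
  t = 2.0000: term = 315.697724
  t = 3.0000: term = 579.793800
  t = 4.0000: term = 887.348944
  t = 5.0000: term = 1222.243725
  t = 6.0000: term = 1571.295881
  t = 7.0000: term = 27921.670039
Convexity = (1/P) * sum = 32612.648387 / 924.251725 = 35.285461


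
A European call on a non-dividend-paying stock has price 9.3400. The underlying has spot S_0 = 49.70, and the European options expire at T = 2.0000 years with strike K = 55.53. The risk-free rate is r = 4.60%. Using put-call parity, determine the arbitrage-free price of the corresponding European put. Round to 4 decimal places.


Answer: Put price = 10.2892

Derivation:
Put-call parity: C - P = S_0 * exp(-qT) - K * exp(-rT).
S_0 * exp(-qT) = 49.7000 * 1.00000000 = 49.70000000
K * exp(-rT) = 55.5300 * 0.91210515 = 50.64919895
P = C - S*exp(-qT) + K*exp(-rT)
P = 9.3400 - 49.70000000 + 50.64919895 = 10.2892


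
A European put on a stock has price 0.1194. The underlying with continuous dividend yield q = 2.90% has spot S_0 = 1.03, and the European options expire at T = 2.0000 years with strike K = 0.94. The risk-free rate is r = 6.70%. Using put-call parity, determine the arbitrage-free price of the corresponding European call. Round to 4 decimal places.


Answer: Call price = 0.2692

Derivation:
Put-call parity: C - P = S_0 * exp(-qT) - K * exp(-rT).
S_0 * exp(-qT) = 1.0300 * 0.94364995 = 0.97195945
K * exp(-rT) = 0.9400 * 0.87459006 = 0.82211466
C = P + S*exp(-qT) - K*exp(-rT)
C = 0.1194 + 0.97195945 - 0.82211466 = 0.2692


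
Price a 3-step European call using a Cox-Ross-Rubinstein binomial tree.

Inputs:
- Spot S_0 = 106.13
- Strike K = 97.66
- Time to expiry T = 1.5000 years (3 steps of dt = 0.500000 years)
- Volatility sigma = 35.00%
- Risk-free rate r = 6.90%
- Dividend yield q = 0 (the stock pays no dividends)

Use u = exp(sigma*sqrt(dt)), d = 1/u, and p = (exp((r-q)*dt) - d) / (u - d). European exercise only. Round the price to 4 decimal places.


dt = T/N = 0.500000
u = exp(sigma*sqrt(dt)) = 1.280803; d = 1/u = 0.780760
p = (exp((r-q)*dt) - d) / (u - d) = 0.508640
Discount per step: exp(-r*dt) = 0.966088
Stock lattice S(k, i) with i counting down-moves:
  k=0: S(0,0) = 106.1300
  k=1: S(1,0) = 135.9316; S(1,1) = 82.8621
  k=2: S(2,0) = 174.1017; S(2,1) = 106.1300; S(2,2) = 64.6954
  k=3: S(3,0) = 222.9900; S(3,1) = 135.9316; S(3,2) = 82.8621; S(3,3) = 50.5116
Terminal payoffs V(N, i) = max(S_T - K, 0):
  V(3,0) = 125.329989; V(3,1) = 38.271643; V(3,2) = 0.000000; V(3,3) = 0.000000
Backward induction: V(k, i) = exp(-r*dt) * [p * V(k+1, i) + (1-p) * V(k+1, i+1)].
  V(2,0) = exp(-r*dt) * [p*125.329989 + (1-p)*38.271643] = 79.753494
  V(2,1) = exp(-r*dt) * [p*38.271643 + (1-p)*0.000000] = 18.806349
  V(2,2) = exp(-r*dt) * [p*0.000000 + (1-p)*0.000000] = 0.000000
  V(1,0) = exp(-r*dt) * [p*79.753494 + (1-p)*18.806349] = 48.117486
  V(1,1) = exp(-r*dt) * [p*18.806349 + (1-p)*0.000000] = 9.241275
  V(0,0) = exp(-r*dt) * [p*48.117486 + (1-p)*9.241275] = 28.031316

Answer: Price = V(0,0) = 28.0313


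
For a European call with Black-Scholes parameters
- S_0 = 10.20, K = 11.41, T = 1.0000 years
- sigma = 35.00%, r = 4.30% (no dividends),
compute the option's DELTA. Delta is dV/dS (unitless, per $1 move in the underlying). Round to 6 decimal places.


Answer: Delta = 0.491050

Derivation:
d1 = -0.0224355531; d2 = -0.3724355531
phi(d1) = 0.3988418884; exp(-qT) = 1.0000000000; exp(-rT) = 0.9579113901
N(d1) = 0.4910502601
Delta = exp(-qT) * N(d1) = 1.0000000000 * 0.4910502601 = 0.491050


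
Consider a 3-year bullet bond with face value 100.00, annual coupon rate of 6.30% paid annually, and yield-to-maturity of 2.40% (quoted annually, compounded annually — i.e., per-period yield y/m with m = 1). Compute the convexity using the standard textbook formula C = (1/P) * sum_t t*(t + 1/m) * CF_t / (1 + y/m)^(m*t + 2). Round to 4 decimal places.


Answer: Convexity = 10.6070

Derivation:
Coupon per period c = face * coupon_rate / m = 6.300000
Periods per year m = 1; per-period yield y/m = 0.024000
Number of cashflows N = 3
Cashflows (t years, CF_t, discount factor 1/(1+y/m)^(m*t), PV):
  t = 1.0000: CF_t = 6.300000, DF = 0.976562, PV = 6.152344
  t = 2.0000: CF_t = 6.300000, DF = 0.953674, PV = 6.008148
  t = 3.0000: CF_t = 106.300000, DF = 0.931323, PV = 98.999590
Price P = sum_t PV_t = 111.160082
Convexity numerator sum_t t*(t + 1/m) * CF_t / (1+y/m)^(m*t + 2):
  t = 1.0000: term = 11.734664
  t = 2.0000: term = 34.378900
  t = 3.0000: term = 1132.960392
Convexity = (1/P) * sum = 1179.073956 / 111.160082 = 10.606991


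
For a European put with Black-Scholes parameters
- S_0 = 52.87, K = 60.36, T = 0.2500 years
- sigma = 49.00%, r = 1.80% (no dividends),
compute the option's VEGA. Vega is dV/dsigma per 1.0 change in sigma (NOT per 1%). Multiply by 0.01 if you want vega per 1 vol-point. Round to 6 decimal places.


Answer: Vega = 9.735570

Derivation:
d1 = -0.3999104639; d2 = -0.6449104639
phi(d1) = 0.3682833285; exp(-qT) = 1.0000000000; exp(-rT) = 0.9955101098
Vega = S * exp(-qT) * phi(d1) * sqrt(T) = 52.8700 * 1.0000000000 * 0.3682833285 * 0.5000000000 = 9.735570


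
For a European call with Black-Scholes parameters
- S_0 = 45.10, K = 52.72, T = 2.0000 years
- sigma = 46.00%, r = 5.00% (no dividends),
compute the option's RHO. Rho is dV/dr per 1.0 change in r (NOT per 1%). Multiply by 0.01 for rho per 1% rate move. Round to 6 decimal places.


d1 = 0.2390134001; d2 = -0.4115248386
phi(d1) = 0.3877082187; exp(-qT) = 1.0000000000; exp(-rT) = 0.9048374180
N(d2) = 0.3403438659
Rho = K*T*exp(-rT)*N(d2) = 52.7200 * 2.0000 * 0.9048374180 * 0.3403438659 = 32.470866

Answer: Rho = 32.470866


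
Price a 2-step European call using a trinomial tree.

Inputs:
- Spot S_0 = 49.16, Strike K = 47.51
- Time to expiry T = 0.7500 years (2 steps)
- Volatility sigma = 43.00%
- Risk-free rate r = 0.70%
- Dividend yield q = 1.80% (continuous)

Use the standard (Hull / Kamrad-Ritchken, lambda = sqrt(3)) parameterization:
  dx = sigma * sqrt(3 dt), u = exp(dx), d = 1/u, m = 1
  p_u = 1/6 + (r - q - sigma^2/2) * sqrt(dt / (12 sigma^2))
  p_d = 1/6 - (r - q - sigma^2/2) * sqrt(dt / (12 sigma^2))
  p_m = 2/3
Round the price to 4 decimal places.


Answer: Price = V(0,0) = 6.9118

Derivation:
dt = T/N = 0.375000; dx = sigma*sqrt(3*dt) = 0.456084
u = exp(dx) = 1.577883; d = 1/u = 0.633761
p_u = 0.124137, p_m = 0.666667, p_d = 0.209196
Discount per step: exp(-r*dt) = 0.997378
Stock lattice S(k, j) with j the centered position index:
  k=0: S(0,+0) = 49.1600
  k=1: S(1,-1) = 31.1557; S(1,+0) = 49.1600; S(1,+1) = 77.5687
  k=2: S(2,-2) = 19.7452; S(2,-1) = 31.1557; S(2,+0) = 49.1600; S(2,+1) = 77.5687; S(2,+2) = 122.3943
Terminal payoffs V(N, j) = max(S_T - K, 0):
  V(2,-2) = 0.000000; V(2,-1) = 0.000000; V(2,+0) = 1.650000; V(2,+1) = 30.058713; V(2,+2) = 74.884328
Backward induction: V(k, j) = exp(-r*dt) * [p_u * V(k+1, j+1) + p_m * V(k+1, j) + p_d * V(k+1, j-1)]
  V(1,-1) = exp(-r*dt) * [p_u*1.650000 + p_m*0.000000 + p_d*0.000000] = 0.204290
  V(1,+0) = exp(-r*dt) * [p_u*30.058713 + p_m*1.650000 + p_d*0.000000] = 4.818747
  V(1,+1) = exp(-r*dt) * [p_u*74.884328 + p_m*30.058713 + p_d*1.650000] = 29.602458
  V(0,+0) = exp(-r*dt) * [p_u*29.602458 + p_m*4.818747 + p_d*0.204290] = 6.911842


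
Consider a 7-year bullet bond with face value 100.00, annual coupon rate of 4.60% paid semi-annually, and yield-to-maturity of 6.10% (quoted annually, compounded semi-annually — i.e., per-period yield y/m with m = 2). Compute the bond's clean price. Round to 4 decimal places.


Coupon per period c = face * coupon_rate / m = 2.300000
Periods per year m = 2; per-period yield y/m = 0.030500
Number of cashflows N = 14
Cashflows (t years, CF_t, discount factor 1/(1+y/m)^(m*t), PV):
  t = 0.5000: CF_t = 2.300000, DF = 0.970403, PV = 2.231926
  t = 1.0000: CF_t = 2.300000, DF = 0.941681, PV = 2.165867
  t = 1.5000: CF_t = 2.300000, DF = 0.913810, PV = 2.101764
  t = 2.0000: CF_t = 2.300000, DF = 0.886764, PV = 2.039557
  t = 2.5000: CF_t = 2.300000, DF = 0.860518, PV = 1.979192
  t = 3.0000: CF_t = 2.300000, DF = 0.835049, PV = 1.920613
  t = 3.5000: CF_t = 2.300000, DF = 0.810334, PV = 1.863768
  t = 4.0000: CF_t = 2.300000, DF = 0.786350, PV = 1.808606
  t = 4.5000: CF_t = 2.300000, DF = 0.763076, PV = 1.755076
  t = 5.0000: CF_t = 2.300000, DF = 0.740491, PV = 1.703130
  t = 5.5000: CF_t = 2.300000, DF = 0.718575, PV = 1.652722
  t = 6.0000: CF_t = 2.300000, DF = 0.697307, PV = 1.603806
  t = 6.5000: CF_t = 2.300000, DF = 0.676669, PV = 1.556338
  t = 7.0000: CF_t = 102.300000, DF = 0.656641, PV = 67.174383
Price P = sum_t PV_t = 91.556748

Answer: Price = 91.5567


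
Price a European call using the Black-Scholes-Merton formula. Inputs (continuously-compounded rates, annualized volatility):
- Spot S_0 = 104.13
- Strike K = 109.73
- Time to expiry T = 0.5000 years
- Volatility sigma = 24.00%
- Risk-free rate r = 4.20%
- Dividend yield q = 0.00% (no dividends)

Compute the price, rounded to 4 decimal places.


Answer: Price = 5.6155

Derivation:
d1 = (ln(S/K) + (r - q + 0.5*sigma^2) * T) / (sigma * sqrt(T)) = -0.10007143
d2 = d1 - sigma * sqrt(T) = -0.26977706
exp(-rT) = 0.97921896; exp(-qT) = 1.00000000
C = S_0 * exp(-qT) * N(d1) - K * exp(-rT) * N(d2)
N(d1) = 0.46014381; N(d2) = 0.39366589
C = 104.1300 * 1.00000000 * 0.46014381 - 109.7300 * 0.97921896 * 0.39366589 = 5.6155


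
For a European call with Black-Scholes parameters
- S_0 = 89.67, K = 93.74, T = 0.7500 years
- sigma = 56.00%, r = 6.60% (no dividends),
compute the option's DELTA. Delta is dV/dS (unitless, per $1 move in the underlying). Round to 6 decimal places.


Answer: Delta = 0.599876

Derivation:
d1 = 0.2530263793; d2 = -0.2319478469
phi(d1) = 0.3863739070; exp(-qT) = 1.0000000000; exp(-rT) = 0.9517051581
N(d1) = 0.5998760857
Delta = exp(-qT) * N(d1) = 1.0000000000 * 0.5998760857 = 0.599876


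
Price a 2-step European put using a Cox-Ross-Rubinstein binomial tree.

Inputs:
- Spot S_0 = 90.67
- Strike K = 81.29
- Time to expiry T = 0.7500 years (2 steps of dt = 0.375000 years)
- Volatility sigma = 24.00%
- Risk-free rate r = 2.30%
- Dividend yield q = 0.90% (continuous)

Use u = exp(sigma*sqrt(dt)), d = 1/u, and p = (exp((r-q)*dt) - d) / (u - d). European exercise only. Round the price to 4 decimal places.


Answer: Price = V(0,0) = 3.6279

Derivation:
dt = T/N = 0.375000
u = exp(sigma*sqrt(dt)) = 1.158319; d = 1/u = 0.863320
p = (exp((r-q)*dt) - d) / (u - d) = 0.481167
Discount per step: exp(-r*dt) = 0.991412
Stock lattice S(k, i) with i counting down-moves:
  k=0: S(0,0) = 90.6700
  k=1: S(1,0) = 105.0247; S(1,1) = 78.2773
  k=2: S(2,0) = 121.6521; S(2,1) = 90.6700; S(2,2) = 67.5784
Terminal payoffs V(N, i) = max(K - S_T, 0):
  V(2,0) = 0.000000; V(2,1) = 0.000000; V(2,2) = 13.711643
Backward induction: V(k, i) = exp(-r*dt) * [p * V(k+1, i) + (1-p) * V(k+1, i+1)].
  V(1,0) = exp(-r*dt) * [p*0.000000 + (1-p)*0.000000] = 0.000000
  V(1,1) = exp(-r*dt) * [p*0.000000 + (1-p)*13.711643] = 7.052956
  V(0,0) = exp(-r*dt) * [p*0.000000 + (1-p)*7.052956] = 3.627879


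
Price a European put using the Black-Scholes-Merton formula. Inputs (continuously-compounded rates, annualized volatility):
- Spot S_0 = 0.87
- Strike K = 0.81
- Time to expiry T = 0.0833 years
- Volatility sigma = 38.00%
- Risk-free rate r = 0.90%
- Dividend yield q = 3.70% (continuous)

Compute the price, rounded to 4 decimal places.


d1 = (ln(S/K) + (r - q + 0.5*sigma^2) * T) / (sigma * sqrt(T)) = 0.68512506
d2 = d1 - sigma * sqrt(T) = 0.57545045
exp(-rT) = 0.99925058; exp(-qT) = 0.99692264
P = K * exp(-rT) * N(-d2) - S_0 * exp(-qT) * N(-d1)
N(-d1) = 0.24663250; N(-d2) = 0.28249334
P = 0.8100 * 0.99925058 * 0.28249334 - 0.8700 * 0.99692264 * 0.24663250 = 0.0147

Answer: Price = 0.0147


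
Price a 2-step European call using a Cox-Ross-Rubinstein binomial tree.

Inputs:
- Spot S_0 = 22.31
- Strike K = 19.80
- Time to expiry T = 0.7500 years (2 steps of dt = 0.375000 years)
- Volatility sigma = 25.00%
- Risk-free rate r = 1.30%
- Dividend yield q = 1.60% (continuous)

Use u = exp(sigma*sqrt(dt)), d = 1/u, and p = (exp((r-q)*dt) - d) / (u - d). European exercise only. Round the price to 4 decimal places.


dt = T/N = 0.375000
u = exp(sigma*sqrt(dt)) = 1.165433; d = 1/u = 0.858050
p = (exp((r-q)*dt) - d) / (u - d) = 0.458143
Discount per step: exp(-r*dt) = 0.995137
Stock lattice S(k, i) with i counting down-moves:
  k=0: S(0,0) = 22.3100
  k=1: S(1,0) = 26.0008; S(1,1) = 19.1431
  k=2: S(2,0) = 30.3022; S(2,1) = 22.3100; S(2,2) = 16.4257
Terminal payoffs V(N, i) = max(S_T - K, 0):
  V(2,0) = 10.502228; V(2,1) = 2.510000; V(2,2) = 0.000000
Backward induction: V(k, i) = exp(-r*dt) * [p * V(k+1, i) + (1-p) * V(k+1, i+1)].
  V(1,0) = exp(-r*dt) * [p*10.502228 + (1-p)*2.510000] = 6.141573
  V(1,1) = exp(-r*dt) * [p*2.510000 + (1-p)*0.000000] = 1.144348
  V(0,0) = exp(-r*dt) * [p*6.141573 + (1-p)*1.144348] = 3.417095

Answer: Price = V(0,0) = 3.4171


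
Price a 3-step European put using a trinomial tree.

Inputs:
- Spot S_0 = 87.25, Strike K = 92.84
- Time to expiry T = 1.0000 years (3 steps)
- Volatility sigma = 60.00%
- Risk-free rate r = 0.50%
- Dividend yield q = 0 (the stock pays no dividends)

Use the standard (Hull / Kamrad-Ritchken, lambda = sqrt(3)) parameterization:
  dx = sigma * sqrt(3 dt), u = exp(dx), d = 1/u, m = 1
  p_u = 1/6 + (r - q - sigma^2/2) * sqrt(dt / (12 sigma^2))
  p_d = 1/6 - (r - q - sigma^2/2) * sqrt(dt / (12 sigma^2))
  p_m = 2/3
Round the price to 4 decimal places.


dt = T/N = 0.333333; dx = sigma*sqrt(3*dt) = 0.600000
u = exp(dx) = 1.822119; d = 1/u = 0.548812
p_u = 0.118056, p_m = 0.666667, p_d = 0.215278
Discount per step: exp(-r*dt) = 0.998335
Stock lattice S(k, j) with j the centered position index:
  k=0: S(0,+0) = 87.2500
  k=1: S(1,-1) = 47.8838; S(1,+0) = 87.2500; S(1,+1) = 158.9799
  k=2: S(2,-2) = 26.2792; S(2,-1) = 47.8838; S(2,+0) = 87.2500; S(2,+1) = 158.9799; S(2,+2) = 289.6802
  k=3: S(3,-3) = 14.4223; S(3,-2) = 26.2792; S(3,-1) = 47.8838; S(3,+0) = 87.2500; S(3,+1) = 158.9799; S(3,+2) = 289.6802; S(3,+3) = 527.8317
Terminal payoffs V(N, j) = max(K - S_T, 0):
  V(3,-3) = 78.417672; V(3,-2) = 66.560805; V(3,-1) = 44.956185; V(3,+0) = 5.590000; V(3,+1) = 0.000000; V(3,+2) = 0.000000; V(3,+3) = 0.000000
Backward induction: V(k, j) = exp(-r*dt) * [p_u * V(k+1, j+1) + p_m * V(k+1, j) + p_d * V(k+1, j-1)]
  V(2,-2) = exp(-r*dt) * [p_u*44.956185 + p_m*66.560805 + p_d*78.417672] = 66.451934
  V(2,-1) = exp(-r*dt) * [p_u*5.590000 + p_m*44.956185 + p_d*66.560805] = 44.884912
  V(2,+0) = exp(-r*dt) * [p_u*0.000000 + p_m*5.590000 + p_d*44.956185] = 13.382412
  V(2,+1) = exp(-r*dt) * [p_u*0.000000 + p_m*0.000000 + p_d*5.590000] = 1.201399
  V(2,+2) = exp(-r*dt) * [p_u*0.000000 + p_m*0.000000 + p_d*0.000000] = 0.000000
  V(1,-1) = exp(-r*dt) * [p_u*13.382412 + p_m*44.884912 + p_d*66.451934] = 45.732483
  V(1,+0) = exp(-r*dt) * [p_u*1.201399 + p_m*13.382412 + p_d*44.884912] = 18.694979
  V(1,+1) = exp(-r*dt) * [p_u*0.000000 + p_m*1.201399 + p_d*13.382412] = 3.675737
  V(0,+0) = exp(-r*dt) * [p_u*3.675737 + p_m*18.694979 + p_d*45.732483] = 22.704576

Answer: Price = V(0,0) = 22.7046


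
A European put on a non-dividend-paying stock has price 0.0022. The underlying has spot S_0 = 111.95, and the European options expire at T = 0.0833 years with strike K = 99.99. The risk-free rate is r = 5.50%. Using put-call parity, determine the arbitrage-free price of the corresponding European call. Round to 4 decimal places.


Put-call parity: C - P = S_0 * exp(-qT) - K * exp(-rT).
S_0 * exp(-qT) = 111.9500 * 1.00000000 = 111.95000000
K * exp(-rT) = 99.9900 * 0.99542898 = 99.53294362
C = P + S*exp(-qT) - K*exp(-rT)
C = 0.0022 + 111.95000000 - 99.53294362 = 12.4193

Answer: Call price = 12.4193


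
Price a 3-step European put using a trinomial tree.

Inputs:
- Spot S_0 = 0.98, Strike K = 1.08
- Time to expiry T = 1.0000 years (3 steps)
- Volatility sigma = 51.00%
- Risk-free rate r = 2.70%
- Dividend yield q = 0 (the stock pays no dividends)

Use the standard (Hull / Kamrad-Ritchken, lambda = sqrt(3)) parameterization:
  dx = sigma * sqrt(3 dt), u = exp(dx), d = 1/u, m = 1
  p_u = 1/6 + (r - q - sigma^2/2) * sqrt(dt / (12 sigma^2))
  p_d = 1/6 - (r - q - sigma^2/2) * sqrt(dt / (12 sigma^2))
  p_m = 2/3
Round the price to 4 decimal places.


Answer: Price = V(0,0) = 0.2382

Derivation:
dt = T/N = 0.333333; dx = sigma*sqrt(3*dt) = 0.510000
u = exp(dx) = 1.665291; d = 1/u = 0.600496
p_u = 0.132990, p_m = 0.666667, p_d = 0.200343
Discount per step: exp(-r*dt) = 0.991040
Stock lattice S(k, j) with j the centered position index:
  k=0: S(0,+0) = 0.9800
  k=1: S(1,-1) = 0.5885; S(1,+0) = 0.9800; S(1,+1) = 1.6320
  k=2: S(2,-2) = 0.3534; S(2,-1) = 0.5885; S(2,+0) = 0.9800; S(2,+1) = 1.6320; S(2,+2) = 2.7177
  k=3: S(3,-3) = 0.2122; S(3,-2) = 0.3534; S(3,-1) = 0.5885; S(3,+0) = 0.9800; S(3,+1) = 1.6320; S(3,+2) = 2.7177; S(3,+3) = 4.5258
Terminal payoffs V(N, j) = max(K - S_T, 0):
  V(3,-3) = 0.867795; V(3,-2) = 0.726617; V(3,-1) = 0.491514; V(3,+0) = 0.100000; V(3,+1) = 0.000000; V(3,+2) = 0.000000; V(3,+3) = 0.000000
Backward induction: V(k, j) = exp(-r*dt) * [p_u * V(k+1, j+1) + p_m * V(k+1, j) + p_d * V(k+1, j-1)]
  V(2,-2) = exp(-r*dt) * [p_u*0.491514 + p_m*0.726617 + p_d*0.867795] = 0.717151
  V(2,-1) = exp(-r*dt) * [p_u*0.100000 + p_m*0.491514 + p_d*0.726617] = 0.482189
  V(2,+0) = exp(-r*dt) * [p_u*0.000000 + p_m*0.100000 + p_d*0.491514] = 0.163659
  V(2,+1) = exp(-r*dt) * [p_u*0.000000 + p_m*0.000000 + p_d*0.100000] = 0.019855
  V(2,+2) = exp(-r*dt) * [p_u*0.000000 + p_m*0.000000 + p_d*0.000000] = 0.000000
  V(1,-1) = exp(-r*dt) * [p_u*0.163659 + p_m*0.482189 + p_d*0.717151] = 0.482538
  V(1,+0) = exp(-r*dt) * [p_u*0.019855 + p_m*0.163659 + p_d*0.482189] = 0.206483
  V(1,+1) = exp(-r*dt) * [p_u*0.000000 + p_m*0.019855 + p_d*0.163659] = 0.045612
  V(0,+0) = exp(-r*dt) * [p_u*0.045612 + p_m*0.206483 + p_d*0.482538] = 0.238240


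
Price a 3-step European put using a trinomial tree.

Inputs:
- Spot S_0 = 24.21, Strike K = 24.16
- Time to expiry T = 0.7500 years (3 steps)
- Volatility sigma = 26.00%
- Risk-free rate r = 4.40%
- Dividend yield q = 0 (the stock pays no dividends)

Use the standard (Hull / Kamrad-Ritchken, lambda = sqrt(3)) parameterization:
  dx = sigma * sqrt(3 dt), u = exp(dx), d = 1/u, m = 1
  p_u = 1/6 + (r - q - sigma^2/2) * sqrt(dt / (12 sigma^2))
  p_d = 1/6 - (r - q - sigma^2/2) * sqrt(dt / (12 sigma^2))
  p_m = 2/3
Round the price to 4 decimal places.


Answer: Price = V(0,0) = 1.5517

Derivation:
dt = T/N = 0.250000; dx = sigma*sqrt(3*dt) = 0.225167
u = exp(dx) = 1.252531; d = 1/u = 0.798383
p_u = 0.172329, p_m = 0.666667, p_d = 0.161004
Discount per step: exp(-r*dt) = 0.989060
Stock lattice S(k, j) with j the centered position index:
  k=0: S(0,+0) = 24.2100
  k=1: S(1,-1) = 19.3289; S(1,+0) = 24.2100; S(1,+1) = 30.3238
  k=2: S(2,-2) = 15.4318; S(2,-1) = 19.3289; S(2,+0) = 24.2100; S(2,+1) = 30.3238; S(2,+2) = 37.9815
  k=3: S(3,-3) = 12.3205; S(3,-2) = 15.4318; S(3,-1) = 19.3289; S(3,+0) = 24.2100; S(3,+1) = 30.3238; S(3,+2) = 37.9815; S(3,+3) = 47.5730
Terminal payoffs V(N, j) = max(K - S_T, 0):
  V(3,-3) = 11.839483; V(3,-2) = 8.728165; V(3,-1) = 4.831143; V(3,+0) = 0.000000; V(3,+1) = 0.000000; V(3,+2) = 0.000000; V(3,+3) = 0.000000
Backward induction: V(k, j) = exp(-r*dt) * [p_u * V(k+1, j+1) + p_m * V(k+1, j) + p_d * V(k+1, j-1)]
  V(2,-2) = exp(-r*dt) * [p_u*4.831143 + p_m*8.728165 + p_d*11.839483] = 8.463913
  V(2,-1) = exp(-r*dt) * [p_u*0.000000 + p_m*4.831143 + p_d*8.728165] = 4.575426
  V(2,+0) = exp(-r*dt) * [p_u*0.000000 + p_m*0.000000 + p_d*4.831143] = 0.769325
  V(2,+1) = exp(-r*dt) * [p_u*0.000000 + p_m*0.000000 + p_d*0.000000] = 0.000000
  V(2,+2) = exp(-r*dt) * [p_u*0.000000 + p_m*0.000000 + p_d*0.000000] = 0.000000
  V(1,-1) = exp(-r*dt) * [p_u*0.769325 + p_m*4.575426 + p_d*8.463913] = 4.495859
  V(1,+0) = exp(-r*dt) * [p_u*0.000000 + p_m*0.769325 + p_d*4.575426] = 1.235876
  V(1,+1) = exp(-r*dt) * [p_u*0.000000 + p_m*0.000000 + p_d*0.769325] = 0.122510
  V(0,+0) = exp(-r*dt) * [p_u*0.122510 + p_m*1.235876 + p_d*4.495859] = 1.551719


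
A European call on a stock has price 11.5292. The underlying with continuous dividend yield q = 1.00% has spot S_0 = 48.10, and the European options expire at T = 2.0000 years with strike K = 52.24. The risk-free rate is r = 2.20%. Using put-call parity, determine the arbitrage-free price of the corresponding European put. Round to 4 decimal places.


Put-call parity: C - P = S_0 * exp(-qT) - K * exp(-rT).
S_0 * exp(-qT) = 48.1000 * 0.98019867 = 47.14755619
K * exp(-rT) = 52.2400 * 0.95695396 = 49.99127474
P = C - S*exp(-qT) + K*exp(-rT)
P = 11.5292 - 47.14755619 + 49.99127474 = 14.3729

Answer: Put price = 14.3729


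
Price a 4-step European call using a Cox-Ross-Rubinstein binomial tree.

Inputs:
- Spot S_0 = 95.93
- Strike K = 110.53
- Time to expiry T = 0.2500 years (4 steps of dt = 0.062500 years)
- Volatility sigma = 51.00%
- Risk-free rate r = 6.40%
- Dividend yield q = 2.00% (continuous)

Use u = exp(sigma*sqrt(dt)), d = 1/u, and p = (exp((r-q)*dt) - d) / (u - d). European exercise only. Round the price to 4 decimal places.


dt = T/N = 0.062500
u = exp(sigma*sqrt(dt)) = 1.135985; d = 1/u = 0.880293
p = (exp((r-q)*dt) - d) / (u - d) = 0.478938
Discount per step: exp(-r*dt) = 0.996008
Stock lattice S(k, i) with i counting down-moves:
  k=0: S(0,0) = 95.9300
  k=1: S(1,0) = 108.9750; S(1,1) = 84.4465
  k=2: S(2,0) = 123.7940; S(2,1) = 95.9300; S(2,2) = 74.3377
  k=3: S(3,0) = 140.6281; S(3,1) = 108.9750; S(3,2) = 84.4465; S(3,3) = 65.4390
  k=4: S(4,0) = 159.7514; S(4,1) = 123.7940; S(4,2) = 95.9300; S(4,3) = 74.3377; S(4,4) = 57.6055
Terminal payoffs V(N, i) = max(S_T - K, 0):
  V(4,0) = 49.221384; V(4,1) = 13.263983; V(4,2) = 0.000000; V(4,3) = 0.000000; V(4,4) = 0.000000
Backward induction: V(k, i) = exp(-r*dt) * [p * V(k+1, i) + (1-p) * V(k+1, i+1)].
  V(3,0) = exp(-r*dt) * [p*49.221384 + (1-p)*13.263983] = 30.363653
  V(3,1) = exp(-r*dt) * [p*13.263983 + (1-p)*0.000000] = 6.327267
  V(3,2) = exp(-r*dt) * [p*0.000000 + (1-p)*0.000000] = 0.000000
  V(3,3) = exp(-r*dt) * [p*0.000000 + (1-p)*0.000000] = 0.000000
  V(2,0) = exp(-r*dt) * [p*30.363653 + (1-p)*6.327267] = 17.767993
  V(2,1) = exp(-r*dt) * [p*6.327267 + (1-p)*0.000000] = 3.018272
  V(2,2) = exp(-r*dt) * [p*0.000000 + (1-p)*0.000000] = 0.000000
  V(1,0) = exp(-r*dt) * [p*17.767993 + (1-p)*3.018272] = 10.042225
  V(1,1) = exp(-r*dt) * [p*3.018272 + (1-p)*0.000000] = 1.439794
  V(0,0) = exp(-r*dt) * [p*10.042225 + (1-p)*1.439794] = 5.537631

Answer: Price = V(0,0) = 5.5376


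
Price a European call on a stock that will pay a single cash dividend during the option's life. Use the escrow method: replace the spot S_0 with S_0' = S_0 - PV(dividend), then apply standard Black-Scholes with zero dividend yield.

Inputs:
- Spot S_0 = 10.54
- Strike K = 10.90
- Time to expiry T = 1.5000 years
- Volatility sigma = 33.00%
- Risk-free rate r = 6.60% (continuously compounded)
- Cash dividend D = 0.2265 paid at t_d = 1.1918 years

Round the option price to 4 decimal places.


Answer: Price = 1.8568

Derivation:
PV(D) = D * exp(-r * t_d) = 0.2265 * 0.92435526 = 0.20936647
S_0' = S_0 - PV(D) = 10.5400 - 0.20936647 = 10.33063353
d1 = (ln(S_0'/K) + (r + sigma^2/2)*T) / (sigma*sqrt(T)) = 0.31429136
d2 = d1 - sigma*sqrt(T) = -0.08987445
exp(-rT) = 0.90574271
N(d1) = 0.62335012; N(d2) = 0.46419349
C = S_0' * N(d1) - K * exp(-rT) * N(d2) = 10.33063353 * 0.62335012 - 10.9000 * 0.90574271 * 0.46419349 = 1.8568


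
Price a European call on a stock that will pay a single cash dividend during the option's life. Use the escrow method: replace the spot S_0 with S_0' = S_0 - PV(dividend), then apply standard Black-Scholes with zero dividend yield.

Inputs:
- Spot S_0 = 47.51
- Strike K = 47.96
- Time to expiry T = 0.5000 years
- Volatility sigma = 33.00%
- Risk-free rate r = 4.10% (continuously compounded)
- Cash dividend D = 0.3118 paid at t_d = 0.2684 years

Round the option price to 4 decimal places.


PV(D) = D * exp(-r * t_d) = 0.3118 * 0.98905593 = 0.30838764
S_0' = S_0 - PV(D) = 47.5100 - 0.30838764 = 47.20161236
d1 = (ln(S_0'/K) + (r + sigma^2/2)*T) / (sigma*sqrt(T)) = 0.13621757
d2 = d1 - sigma*sqrt(T) = -0.09712766
exp(-rT) = 0.97970870
N(d1) = 0.55417536; N(d2) = 0.46131251
C = S_0' * N(d1) - K * exp(-rT) * N(d2) = 47.20161236 * 0.55417536 - 47.9600 * 0.97970870 * 0.46131251 = 4.4824

Answer: Price = 4.4824


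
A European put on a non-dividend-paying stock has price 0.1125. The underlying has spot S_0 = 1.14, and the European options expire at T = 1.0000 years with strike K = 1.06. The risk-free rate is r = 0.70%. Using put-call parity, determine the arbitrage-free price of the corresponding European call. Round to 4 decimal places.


Answer: Call price = 0.1999

Derivation:
Put-call parity: C - P = S_0 * exp(-qT) - K * exp(-rT).
S_0 * exp(-qT) = 1.1400 * 1.00000000 = 1.14000000
K * exp(-rT) = 1.0600 * 0.99302444 = 1.05260591
C = P + S*exp(-qT) - K*exp(-rT)
C = 0.1125 + 1.14000000 - 1.05260591 = 0.1999


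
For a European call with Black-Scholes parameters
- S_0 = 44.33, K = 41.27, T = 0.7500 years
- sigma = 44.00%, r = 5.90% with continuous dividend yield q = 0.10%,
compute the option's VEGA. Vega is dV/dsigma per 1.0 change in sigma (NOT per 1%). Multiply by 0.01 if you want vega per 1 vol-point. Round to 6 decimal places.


d1 = 0.4923900410; d2 = 0.1113388633
phi(d1) = 0.3533972469; exp(-qT) = 0.9992502812; exp(-rT) = 0.9567147489
Vega = S * exp(-qT) * phi(d1) * sqrt(T) = 44.3300 * 0.9992502812 * 0.3533972469 * 0.8660254038 = 13.557069

Answer: Vega = 13.557069


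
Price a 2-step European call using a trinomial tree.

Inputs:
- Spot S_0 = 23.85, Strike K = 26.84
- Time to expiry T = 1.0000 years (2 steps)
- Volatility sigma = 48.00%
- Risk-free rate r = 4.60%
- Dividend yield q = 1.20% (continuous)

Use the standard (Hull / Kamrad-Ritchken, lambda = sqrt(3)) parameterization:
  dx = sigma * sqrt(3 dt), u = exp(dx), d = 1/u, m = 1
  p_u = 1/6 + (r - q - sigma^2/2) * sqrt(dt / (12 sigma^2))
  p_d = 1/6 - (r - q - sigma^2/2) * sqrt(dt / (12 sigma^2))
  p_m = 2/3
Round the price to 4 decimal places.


dt = T/N = 0.500000; dx = sigma*sqrt(3*dt) = 0.587878
u = exp(dx) = 1.800164; d = 1/u = 0.555505
p_u = 0.132136, p_m = 0.666667, p_d = 0.201198
Discount per step: exp(-r*dt) = 0.977262
Stock lattice S(k, j) with j the centered position index:
  k=0: S(0,+0) = 23.8500
  k=1: S(1,-1) = 13.2488; S(1,+0) = 23.8500; S(1,+1) = 42.9339
  k=2: S(2,-2) = 7.3598; S(2,-1) = 13.2488; S(2,+0) = 23.8500; S(2,+1) = 42.9339; S(2,+2) = 77.2880
Terminal payoffs V(N, j) = max(S_T - K, 0):
  V(2,-2) = 0.000000; V(2,-1) = 0.000000; V(2,+0) = 0.000000; V(2,+1) = 16.093901; V(2,+2) = 50.448046
Backward induction: V(k, j) = exp(-r*dt) * [p_u * V(k+1, j+1) + p_m * V(k+1, j) + p_d * V(k+1, j-1)]
  V(1,-1) = exp(-r*dt) * [p_u*0.000000 + p_m*0.000000 + p_d*0.000000] = 0.000000
  V(1,+0) = exp(-r*dt) * [p_u*16.093901 + p_m*0.000000 + p_d*0.000000] = 2.078225
  V(1,+1) = exp(-r*dt) * [p_u*50.448046 + p_m*16.093901 + p_d*0.000000] = 16.999729
  V(0,+0) = exp(-r*dt) * [p_u*16.999729 + p_m*2.078225 + p_d*0.000000] = 3.549177

Answer: Price = V(0,0) = 3.5492


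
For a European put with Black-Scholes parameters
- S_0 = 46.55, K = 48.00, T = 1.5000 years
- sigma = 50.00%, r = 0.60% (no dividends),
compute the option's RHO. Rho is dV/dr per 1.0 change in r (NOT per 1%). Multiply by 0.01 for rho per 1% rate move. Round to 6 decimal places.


Answer: Rho = -45.215207

Derivation:
d1 = 0.2707927123; d2 = -0.3415797234
phi(d1) = 0.3845802190; exp(-qT) = 1.0000000000; exp(-rT) = 0.9910403788
N(-d2) = 0.6336664006
Rho = -K*T*exp(-rT)*N(-d2) = -48.0000 * 1.5000 * 0.9910403788 * 0.6336664006 = -45.215207


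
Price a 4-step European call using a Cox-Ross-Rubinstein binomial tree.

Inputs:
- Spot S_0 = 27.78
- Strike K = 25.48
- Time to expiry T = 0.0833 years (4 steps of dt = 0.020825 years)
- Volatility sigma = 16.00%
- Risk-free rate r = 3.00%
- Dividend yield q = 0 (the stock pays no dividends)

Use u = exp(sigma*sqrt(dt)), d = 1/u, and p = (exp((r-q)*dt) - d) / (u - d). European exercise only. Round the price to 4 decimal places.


dt = T/N = 0.020825
u = exp(sigma*sqrt(dt)) = 1.023358; d = 1/u = 0.977175
p = (exp((r-q)*dt) - d) / (u - d) = 0.507760
Discount per step: exp(-r*dt) = 0.999375
Stock lattice S(k, i) with i counting down-moves:
  k=0: S(0,0) = 27.7800
  k=1: S(1,0) = 28.4289; S(1,1) = 27.1459
  k=2: S(2,0) = 29.0929; S(2,1) = 27.7800; S(2,2) = 26.5263
  k=3: S(3,0) = 29.7725; S(3,1) = 28.4289; S(3,2) = 27.1459; S(3,3) = 25.9209
  k=4: S(4,0) = 30.4679; S(4,1) = 29.0929; S(4,2) = 27.7800; S(4,3) = 26.5263; S(4,4) = 25.3292
Terminal payoffs V(N, i) = max(S_T - K, 0):
  V(4,0) = 4.987907; V(4,1) = 3.612928; V(4,2) = 2.300000; V(4,3) = 1.046323; V(4,4) = 0.000000
Backward induction: V(k, i) = exp(-r*dt) * [p * V(k+1, i) + (1-p) * V(k+1, i+1)].
  V(3,0) = exp(-r*dt) * [p*4.987907 + (1-p)*3.612928] = 4.308395
  V(3,1) = exp(-r*dt) * [p*3.612928 + (1-p)*2.300000] = 2.964799
  V(3,2) = exp(-r*dt) * [p*2.300000 + (1-p)*1.046323] = 1.681839
  V(3,3) = exp(-r*dt) * [p*1.046323 + (1-p)*0.000000] = 0.530949
  V(2,0) = exp(-r*dt) * [p*4.308395 + (1-p)*2.964799] = 3.644745
  V(2,1) = exp(-r*dt) * [p*2.964799 + (1-p)*1.681839] = 2.331817
  V(2,2) = exp(-r*dt) * [p*1.681839 + (1-p)*0.530949] = 1.114628
  V(1,0) = exp(-r*dt) * [p*3.644745 + (1-p)*2.331817] = 2.996597
  V(1,1) = exp(-r*dt) * [p*2.331817 + (1-p)*1.114628] = 1.731586
  V(0,0) = exp(-r*dt) * [p*2.996597 + (1-p)*1.731586] = 2.372425

Answer: Price = V(0,0) = 2.3724


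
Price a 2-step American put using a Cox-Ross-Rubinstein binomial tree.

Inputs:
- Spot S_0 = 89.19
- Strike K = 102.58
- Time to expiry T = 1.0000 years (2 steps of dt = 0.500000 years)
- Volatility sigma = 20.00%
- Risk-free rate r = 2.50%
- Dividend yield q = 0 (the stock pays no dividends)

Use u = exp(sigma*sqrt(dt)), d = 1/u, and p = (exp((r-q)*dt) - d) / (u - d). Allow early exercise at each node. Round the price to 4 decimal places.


dt = T/N = 0.500000
u = exp(sigma*sqrt(dt)) = 1.151910; d = 1/u = 0.868123
p = (exp((r-q)*dt) - d) / (u - d) = 0.509027
Discount per step: exp(-r*dt) = 0.987578
Stock lattice S(k, i) with i counting down-moves:
  k=0: S(0,0) = 89.1900
  k=1: S(1,0) = 102.7388; S(1,1) = 77.4279
  k=2: S(2,0) = 118.3459; S(2,1) = 89.1900; S(2,2) = 67.2170
Terminal payoffs V(N, i) = max(K - S_T, 0):
  V(2,0) = 0.000000; V(2,1) = 13.390000; V(2,2) = 35.362999
Backward induction: V(k, i) = exp(-r*dt) * [p * V(k+1, i) + (1-p) * V(k+1, i+1)]; then take max(V_cont, immediate exercise) for American.
  V(1,0) = exp(-r*dt) * [p*0.000000 + (1-p)*13.390000] = 6.492462; exercise = 0.000000; V(1,0) = max -> 6.492462
  V(1,1) = exp(-r*dt) * [p*13.390000 + (1-p)*35.362999] = 23.877801; exercise = 25.152070; V(1,1) = max -> 25.152070
  V(0,0) = exp(-r*dt) * [p*6.492462 + (1-p)*25.152070] = 15.459368; exercise = 13.390000; V(0,0) = max -> 15.459368

Answer: Price = V(0,0) = 15.4594
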